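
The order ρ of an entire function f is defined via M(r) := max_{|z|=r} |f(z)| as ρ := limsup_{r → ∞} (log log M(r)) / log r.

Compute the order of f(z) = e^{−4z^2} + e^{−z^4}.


Each summand is entire of order 2 and 4 respectively (as in the single-exponential case). The order of a sum is at most the max of the orders, so ρ ≤ 4. For the lower bound: on |z|=r choose arg z so that -1z^4 is real positive; then |e^{-1z^4}| = e^{1r^4} while |e^{-4z^2}| ≤ e^{4r^2} = o(e^{1r^4}). So |f| ≥ e^{1r^4}(1 − o(1)) and ρ ≥ 4. Hence ρ = max(2, 4) = 4.
Therefore ρ = 4.

Order ρ = 4.


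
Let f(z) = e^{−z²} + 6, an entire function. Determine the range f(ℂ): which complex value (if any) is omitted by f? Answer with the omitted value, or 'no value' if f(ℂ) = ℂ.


Little Picard bounds the complement of f(ℂ) to at most one point.
The exponent g(z) = −z² is a nonconstant polynomial, hence surjective onto ℂ. So e^{g(z)} takes every value in {e^w : w ∈ ℂ} = ℂ ∖ {0}. Adding 6 shifts the range to ℂ ∖ {6}. f omits exactly 6.

Omitted value: 6.


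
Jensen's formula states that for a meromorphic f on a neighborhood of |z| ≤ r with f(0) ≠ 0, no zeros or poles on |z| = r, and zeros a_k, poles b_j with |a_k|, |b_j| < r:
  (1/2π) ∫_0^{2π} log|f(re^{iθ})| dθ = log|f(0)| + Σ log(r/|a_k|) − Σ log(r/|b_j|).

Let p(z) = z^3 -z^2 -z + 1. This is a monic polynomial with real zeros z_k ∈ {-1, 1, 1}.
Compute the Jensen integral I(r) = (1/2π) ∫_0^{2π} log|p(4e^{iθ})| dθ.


Zeros: -1, 1, 1; r = 4.
Inside |z| < r: -1, 1, 1. Outside (|z| ≥ r): ∅.
p(0) = 1, so log|p(0)| = log(1) = 0.0000.
Apply Jensen: I(r) = log|p(0)| + Σ_k log(r/|z_k|), summed over zeros inside |z| < r.
  log(r/|z_k|) for z_k = -1: log(4/1) = 1.3863
  log(r/|z_k|) for z_k = 1: log(4/1) = 1.3863
  log(r/|z_k|) for z_k = 1: log(4/1) = 1.3863
Sum over inside zeros: 4.1589.
I(r) = log|p(0)| + (inside sum) = 0.0000 + 4.1589 = 4.1589.
Closed form (all zeros inside, monic): I(r) = n·log(r) = 3·log(4) = 4.1589. ✓

I(r) ≈ 4.1589.


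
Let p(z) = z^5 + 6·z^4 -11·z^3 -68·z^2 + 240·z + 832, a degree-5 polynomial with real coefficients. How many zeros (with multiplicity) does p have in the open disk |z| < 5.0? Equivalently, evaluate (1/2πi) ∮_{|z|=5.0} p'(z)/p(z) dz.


The zeros of p are: -4, -4, (3 + 2i), (3 - 2i), -4.
Their magnitudes are: 4, 4, 3.606, 3.606, 4.
Zeros with |z| < R = 5.0: -4, -4, (3 + 2i), (3 - 2i), -4.
Count = 5.
By the argument principle, (1/2πi) ∮_{|z|=R} p'(z)/p(z) dz equals exactly this count.

Number of zeros inside |z| < 5.0: 5.


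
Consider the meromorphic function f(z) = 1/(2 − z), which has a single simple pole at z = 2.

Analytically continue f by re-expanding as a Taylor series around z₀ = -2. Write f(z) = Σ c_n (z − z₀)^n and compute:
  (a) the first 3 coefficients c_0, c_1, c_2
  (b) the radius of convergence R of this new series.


Let w = z − z₀, so z = z₀ + w.
Then 2 − z = 2 − (z₀ + w) = (2 − z₀) − w = 4 − w.
f(z) = 1/(4 − w) = (1/(4)) · 1/(1 − w/(4)) = Σ_{n≥0} w^n / (4)^(n+1).
So c_n = 1/(4)^(n+1):
  c_0 = 1/(4)^1 = 1/4.
  c_1 = 1/(4)^2 = 1/16.
  c_2 = 1/(4)^3 = 1/64.
The series is valid for |w/d| < 1, i.e. |z − z₀| < |d|.
Radius of convergence: R = |2 − z₀| = |4| = 4 (distance from z₀ to the singularity z = 2).

c_0 = 1/4, c_1 = 1/16, c_2 = 1/64; R = 4.


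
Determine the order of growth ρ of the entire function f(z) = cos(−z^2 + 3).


Write cos(w) = (e^{iw} ± e^{−iw})/(2 or 2i), so |cos(w)| ≤ e^{|w|}. With w = −z^2 + 3, |w| ≤ 1r^2 + 3 on |z|=r, giving M(r) ≤ e^{1r^2 + 3} and ρ ≤ 2. For the lower bound, choose z on |z|=r with -1z^2 purely imaginary of modulus 1r^2; then |cos(−z^2 + 3)| grows like e^{1r^2}/2, so ρ ≥ 2. Hence ρ = 2.
Therefore ρ = 2.

Order ρ = 2.


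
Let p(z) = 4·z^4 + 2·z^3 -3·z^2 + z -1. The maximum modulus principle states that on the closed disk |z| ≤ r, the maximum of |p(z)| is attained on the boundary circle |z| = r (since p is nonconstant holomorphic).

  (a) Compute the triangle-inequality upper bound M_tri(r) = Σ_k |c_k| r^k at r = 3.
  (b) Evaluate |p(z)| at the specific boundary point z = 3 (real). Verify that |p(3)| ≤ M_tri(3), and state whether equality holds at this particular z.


Coefficients: c_0 = -1, c_1 = 1, c_2 = -3, c_3 = 2, c_4 = 4. Radius r = 3.
Part (a). Triangle bound: M_tri(r) = Σ_k |c_k| r^k
  = |-1|·3^0 + |1|·3^1 + |-3|·3^2 + |2|·3^3 + |4|·3^4
  = 1 + 3 + 27 + 54 + 324 = 409.
This bounds M(r) := max_{|z|=r} |p(z)| from above; equality holds iff all terms c_k z^k can be made to align in phase at a single z on |z|=r.
Part (b). At z = 3 (real, on the circle |z| = r):
  p(3) = (-1)·3^0 + (1)·3^1 + (-3)·3^2 + (2)·3^3 + (4)·3^4 = 353.
  |p(3)| = 353.
Check: |p(3)| = 353 ≤ 409 = M_tri(3). ✓ Equality does not hold at z = 3 (the coefficients have mixed signs, so the terms do not all align in phase there).

M_tri(3) = 409; |p(3)| = 353; equality at z=3: no.


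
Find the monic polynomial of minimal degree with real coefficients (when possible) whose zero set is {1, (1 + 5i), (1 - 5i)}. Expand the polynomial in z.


The polynomial is p(z) = ∏_{α ∈ S} (z − α), where S = {1, (1 + 5i), (1 - 5i)}.
Expanding the product yields: p(z) = z^3 -3·z^2 + 28·z -26.
Note conjugate pairs combine to real quadratics: (z − (1+5i))(z − (1−5i)) = z² − 2z + 26.
The resulting polynomial has degree 3 and real coefficients as required.

p(z) = z^3 -3·z^2 + 28·z -26.


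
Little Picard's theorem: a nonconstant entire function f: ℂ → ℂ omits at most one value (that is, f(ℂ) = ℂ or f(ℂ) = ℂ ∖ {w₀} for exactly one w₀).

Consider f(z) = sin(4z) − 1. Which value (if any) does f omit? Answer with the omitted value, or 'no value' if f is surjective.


Little Picard bounds the complement of f(ℂ) to at most one point.
sin is entire and surjective onto ℂ: for every w ∈ ℂ, sin(ζ) = w has a solution ζ ∈ ℂ (e.g., via the complex inverse arcsin). With ζ = 4z this gives z = ζ/(4). Then 1·sin(4z) takes every value in 1·ℂ = ℂ, and adding -1 is a bijection of ℂ. So f is surjective and omits no value. (Note: only on the real line is sin bounded by [−1, 1].)

Omitted value: no value.


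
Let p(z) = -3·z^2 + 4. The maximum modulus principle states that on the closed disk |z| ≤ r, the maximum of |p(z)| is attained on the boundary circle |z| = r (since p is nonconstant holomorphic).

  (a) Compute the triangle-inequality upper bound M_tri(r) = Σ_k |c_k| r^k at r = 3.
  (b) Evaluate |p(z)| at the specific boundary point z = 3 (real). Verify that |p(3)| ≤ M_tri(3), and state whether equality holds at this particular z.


Coefficients: c_0 = 4, c_1 = 0, c_2 = -3. Radius r = 3.
Part (a). Triangle bound: M_tri(r) = Σ_k |c_k| r^k
  = |4|·3^0 + |0|·3^1 + |-3|·3^2
  = 4 + 0 + 27 = 31.
This bounds M(r) := max_{|z|=r} |p(z)| from above; equality holds iff all terms c_k z^k can be made to align in phase at a single z on |z|=r.
Part (b). At z = 3 (real, on the circle |z| = r):
  p(3) = (4)·3^0 + (0)·3^1 + (-3)·3^2 = -23.
  |p(3)| = 23.
Check: |p(3)| = 23 ≤ 31 = M_tri(3). ✓ Equality does not hold at z = 3 (the coefficients have mixed signs, so the terms do not all align in phase there).

M_tri(3) = 31; |p(3)| = 23; equality at z=3: no.


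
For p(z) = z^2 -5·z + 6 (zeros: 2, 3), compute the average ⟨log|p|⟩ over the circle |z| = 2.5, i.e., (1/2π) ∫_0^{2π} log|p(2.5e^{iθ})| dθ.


Zeros: 2, 3; r = 2.5.
Inside |z| < r: 2. Outside (|z| ≥ r): 3.
p(0) = 6, so log|p(0)| = log(6) = 1.7918.
Apply Jensen: I(r) = log|p(0)| + Σ_k log(r/|z_k|), summed over zeros inside |z| < r.
  log(r/|z_k|) for z_k = 2: log(2.5/2) = 0.2231
  Outside zeros (3) contribute nothing to the Jensen sum.
Sum over inside zeros: 0.2231.
I(r) = log|p(0)| + (inside sum) = 1.7918 + 0.2231 = 2.0149.
Note: since some zeros are outside |z| ≤ r, the simplified n·log(r) form does NOT apply — only the inside zeros contribute.

I(r) ≈ 2.0149.


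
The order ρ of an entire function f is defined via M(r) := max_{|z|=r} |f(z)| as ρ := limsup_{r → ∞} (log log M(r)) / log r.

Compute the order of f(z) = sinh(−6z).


sinh(w) is a linear combination of e^{iw} and e^{−iw} (or e^w, e^{−w} in the hyperbolic case), so |sinh(w)| ≤ e^{|w|}. With w = −6z, |w| ≤ 6|z| + 0 = 6r + 0 on |z| = r, giving M(r) ≤ e^{6r + 0}, so ρ ≤ 1. On a suitable ray (z = it for sin/cos; z = t for sinh/cosh, t real → ∞), |sinh(−6z)| grows like e^{6|t|}/2, so ρ ≥ 1. Hence ρ = 1.
Therefore ρ = 1.

Order ρ = 1.


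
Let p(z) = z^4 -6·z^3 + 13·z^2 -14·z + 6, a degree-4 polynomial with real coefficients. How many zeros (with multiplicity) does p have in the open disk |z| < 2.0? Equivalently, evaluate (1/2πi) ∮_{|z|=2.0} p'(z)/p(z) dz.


The zeros of p are: 1, (1 + 1i), (1 - 1i), 3.
Their magnitudes are: 1, 1.414, 1.414, 3.
Zeros with |z| < R = 2.0: 1, (1 + 1i), (1 - 1i).
Count = 3.
By the argument principle, (1/2πi) ∮_{|z|=R} p'(z)/p(z) dz equals exactly this count.

Number of zeros inside |z| < 2.0: 3.


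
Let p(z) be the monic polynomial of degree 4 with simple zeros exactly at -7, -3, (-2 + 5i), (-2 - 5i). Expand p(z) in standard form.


The polynomial is p(z) = ∏_{α ∈ S} (z − α), where S = {-7, -3, (-2 + 5i), (-2 - 5i)}.
Expanding the product yields: p(z) = z^4 + 14·z^3 + 90·z^2 + 374·z + 609.
Note conjugate pairs combine to real quadratics: (z − (-2+5i))(z − (-2−5i)) = z² + 4z + 29.
The resulting polynomial has degree 4 and real coefficients as required.

p(z) = z^4 + 14·z^3 + 90·z^2 + 374·z + 609.


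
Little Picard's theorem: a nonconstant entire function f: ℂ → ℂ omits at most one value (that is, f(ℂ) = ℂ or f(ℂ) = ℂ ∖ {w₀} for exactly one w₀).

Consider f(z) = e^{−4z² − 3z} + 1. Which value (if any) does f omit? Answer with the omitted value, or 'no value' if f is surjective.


Little Picard bounds the complement of f(ℂ) to at most one point.
The exponent g(z) = −4z² − 3z is a nonconstant polynomial, hence surjective onto ℂ. So e^{g(z)} takes every value in {e^w : w ∈ ℂ} = ℂ ∖ {0}. Adding 1 shifts the range to ℂ ∖ {1}. f omits exactly 1.

Omitted value: 1.


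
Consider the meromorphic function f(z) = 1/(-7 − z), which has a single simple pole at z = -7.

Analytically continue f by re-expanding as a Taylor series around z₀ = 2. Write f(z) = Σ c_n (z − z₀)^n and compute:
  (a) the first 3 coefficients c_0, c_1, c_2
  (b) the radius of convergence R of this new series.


Let w = z − z₀, so z = z₀ + w.
Then -7 − z = -7 − (z₀ + w) = (-7 − z₀) − w = -9 − w.
f(z) = 1/(-9 − w) = (1/(-9)) · 1/(1 − w/(-9)) = Σ_{n≥0} w^n / (-9)^(n+1).
So c_n = 1/(-9)^(n+1):
  c_0 = 1/(-9)^1 = -1/9.
  c_1 = 1/(-9)^2 = 1/81.
  c_2 = 1/(-9)^3 = -1/729.
The series is valid for |w/d| < 1, i.e. |z − z₀| < |d|.
Radius of convergence: R = |-7 − z₀| = |-9| = 9 (distance from z₀ to the singularity z = -7).

c_0 = -1/9, c_1 = 1/81, c_2 = -1/729; R = 9.


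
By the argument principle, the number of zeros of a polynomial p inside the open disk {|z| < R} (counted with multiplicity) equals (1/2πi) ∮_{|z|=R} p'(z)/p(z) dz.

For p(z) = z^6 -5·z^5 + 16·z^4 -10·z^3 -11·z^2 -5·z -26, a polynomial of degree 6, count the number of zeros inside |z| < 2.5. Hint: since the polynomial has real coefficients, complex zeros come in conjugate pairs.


The zeros of p are: 2, (2 + 3i), (2 - 3i), -1, (0 + 1i), (0 - 1i).
Their magnitudes are: 2, 3.606, 3.606, 1, 1, 1.
Zeros with |z| < R = 2.5: 2, -1, (0 + 1i), (0 - 1i).
Count = 4.
By the argument principle, (1/2πi) ∮_{|z|=R} p'(z)/p(z) dz equals exactly this count.

Number of zeros inside |z| < 2.5: 4.


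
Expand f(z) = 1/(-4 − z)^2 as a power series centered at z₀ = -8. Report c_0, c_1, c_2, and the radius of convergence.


Let w = z − z₀, so z = z₀ + w.
Then -4 − z = -4 − (z₀ + w) = (-4 − z₀) − w = 4 − w.
f(z) = 1/(4 − w)^2 = (1/(4)^2) · (1 − w/(4))^{−2}.
By the binomial series (1−u)^{−2} = Σ_{n≥0} C(n+1, 1) u^n for |u|<1, with u = w/(4):
  c_n = C(n+1, 1) / (4)^(n+2).
  c_0 = 1/(4)^2 = 1/16.
  c_1 = 2/(4)^3 = 1/32.
  c_2 = 3/(4)^4 = 3/256.
The series is valid for |w/d| < 1, i.e. |z − z₀| < |d|.
Radius of convergence: R = |-4 − z₀| = |4| = 4 (distance from z₀ to the singularity z = -4).

c_0 = 1/16, c_1 = 1/32, c_2 = 3/256; R = 4.


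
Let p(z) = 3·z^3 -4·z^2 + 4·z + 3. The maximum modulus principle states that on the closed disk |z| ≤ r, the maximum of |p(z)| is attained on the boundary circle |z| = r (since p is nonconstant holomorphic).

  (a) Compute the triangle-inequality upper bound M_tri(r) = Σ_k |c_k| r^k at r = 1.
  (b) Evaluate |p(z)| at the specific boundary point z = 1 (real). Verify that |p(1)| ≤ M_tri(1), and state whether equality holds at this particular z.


Coefficients: c_0 = 3, c_1 = 4, c_2 = -4, c_3 = 3. Radius r = 1.
Part (a). Triangle bound: M_tri(r) = Σ_k |c_k| r^k
  = |3|·1^0 + |4|·1^1 + |-4|·1^2 + |3|·1^3
  = 3 + 4 + 4 + 3 = 14.
This bounds M(r) := max_{|z|=r} |p(z)| from above; equality holds iff all terms c_k z^k can be made to align in phase at a single z on |z|=r.
Part (b). At z = 1 (real, on the circle |z| = r):
  p(1) = (3)·1^0 + (4)·1^1 + (-4)·1^2 + (3)·1^3 = 6.
  |p(1)| = 6.
Check: |p(1)| = 6 ≤ 14 = M_tri(1). ✓ Equality does not hold at z = 1 (the coefficients have mixed signs, so the terms do not all align in phase there).

M_tri(1) = 14; |p(1)| = 6; equality at z=1: no.


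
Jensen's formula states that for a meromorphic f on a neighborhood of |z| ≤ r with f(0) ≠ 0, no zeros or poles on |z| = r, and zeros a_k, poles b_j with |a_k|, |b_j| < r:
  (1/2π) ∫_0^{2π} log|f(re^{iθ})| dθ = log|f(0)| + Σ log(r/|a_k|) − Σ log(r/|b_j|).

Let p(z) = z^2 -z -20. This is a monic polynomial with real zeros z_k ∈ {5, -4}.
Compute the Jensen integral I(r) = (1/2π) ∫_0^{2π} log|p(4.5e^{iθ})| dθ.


Zeros: -4, 5; r = 4.5.
Inside |z| < r: -4. Outside (|z| ≥ r): 5.
p(0) = -20, so log|p(0)| = log(20) = 2.9957.
Apply Jensen: I(r) = log|p(0)| + Σ_k log(r/|z_k|), summed over zeros inside |z| < r.
  log(r/|z_k|) for z_k = -4: log(4.5/4) = 0.1178
  Outside zeros (5) contribute nothing to the Jensen sum.
Sum over inside zeros: 0.1178.
I(r) = log|p(0)| + (inside sum) = 2.9957 + 0.1178 = 3.1135.
Note: since some zeros are outside |z| ≤ r, the simplified n·log(r) form does NOT apply — only the inside zeros contribute.

I(r) ≈ 3.1135.


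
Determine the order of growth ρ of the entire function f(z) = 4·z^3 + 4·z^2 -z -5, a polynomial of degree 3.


|f(z)| ≤ Σ|c_k|·r^k = O(r^3) as r → ∞. Polynomial growth is O(e^{r^ε}) for every ε > 0 (since r^3/e^{r^ε} → 0), so ρ ≤ ε for all ε > 0, i.e. ρ = 0. Every nonconstant polynomial has order 0.
Therefore ρ = 0.

Order ρ = 0.


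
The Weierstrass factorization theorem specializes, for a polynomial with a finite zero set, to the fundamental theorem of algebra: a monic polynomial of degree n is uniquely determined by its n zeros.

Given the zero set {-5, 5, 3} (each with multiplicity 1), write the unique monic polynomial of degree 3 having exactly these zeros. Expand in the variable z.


The polynomial is p(z) = ∏_{α ∈ S} (z − α), where S = {-5, 5, 3}.
Expanding the product yields: p(z) = z^3 -3·z^2 -25·z + 75.
The resulting polynomial has degree 3 and real coefficients as required.

p(z) = z^3 -3·z^2 -25·z + 75.


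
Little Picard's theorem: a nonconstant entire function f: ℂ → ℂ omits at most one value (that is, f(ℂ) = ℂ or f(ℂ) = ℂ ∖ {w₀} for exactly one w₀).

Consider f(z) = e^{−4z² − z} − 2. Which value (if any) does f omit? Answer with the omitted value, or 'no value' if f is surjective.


Little Picard bounds the complement of f(ℂ) to at most one point.
The exponent g(z) = −4z² − z is a nonconstant polynomial, hence surjective onto ℂ. So e^{g(z)} takes every value in {e^w : w ∈ ℂ} = ℂ ∖ {0}. Adding -2 shifts the range to ℂ ∖ {-2}. f omits exactly -2.

Omitted value: -2.


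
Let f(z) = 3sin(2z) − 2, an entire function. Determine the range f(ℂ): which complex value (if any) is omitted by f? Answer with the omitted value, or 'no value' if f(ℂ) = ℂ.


Little Picard bounds the complement of f(ℂ) to at most one point.
sin is entire and surjective onto ℂ: for every w ∈ ℂ, sin(ζ) = w has a solution ζ ∈ ℂ (e.g., via the complex inverse arcsin). With ζ = 2z this gives z = ζ/(2). Then 3·sin(2z) takes every value in 3·ℂ = ℂ, and adding -2 is a bijection of ℂ. So f is surjective and omits no value. (Note: only on the real line is sin bounded by [−1, 1].)

Omitted value: no value.


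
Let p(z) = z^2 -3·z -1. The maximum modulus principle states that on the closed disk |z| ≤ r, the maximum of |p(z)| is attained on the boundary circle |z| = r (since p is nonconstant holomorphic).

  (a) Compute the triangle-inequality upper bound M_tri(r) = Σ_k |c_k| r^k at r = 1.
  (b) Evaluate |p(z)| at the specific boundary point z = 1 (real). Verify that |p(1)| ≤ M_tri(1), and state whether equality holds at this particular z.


Coefficients: c_0 = -1, c_1 = -3, c_2 = 1. Radius r = 1.
Part (a). Triangle bound: M_tri(r) = Σ_k |c_k| r^k
  = |-1|·1^0 + |-3|·1^1 + |1|·1^2
  = 1 + 3 + 1 = 5.
This bounds M(r) := max_{|z|=r} |p(z)| from above; equality holds iff all terms c_k z^k can be made to align in phase at a single z on |z|=r.
Part (b). At z = 1 (real, on the circle |z| = r):
  p(1) = (-1)·1^0 + (-3)·1^1 + (1)·1^2 = -3.
  |p(1)| = 3.
Check: |p(1)| = 3 ≤ 5 = M_tri(1). ✓ Equality does not hold at z = 1 (the coefficients have mixed signs, so the terms do not all align in phase there).

M_tri(1) = 5; |p(1)| = 3; equality at z=1: no.


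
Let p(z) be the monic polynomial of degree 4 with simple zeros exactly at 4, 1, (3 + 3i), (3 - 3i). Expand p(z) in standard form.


The polynomial is p(z) = ∏_{α ∈ S} (z − α), where S = {4, 1, (3 + 3i), (3 - 3i)}.
Expanding the product yields: p(z) = z^4 -11·z^3 + 52·z^2 -114·z + 72.
Note conjugate pairs combine to real quadratics: (z − (3+3i))(z − (3−3i)) = z² − 6z + 18.
The resulting polynomial has degree 4 and real coefficients as required.

p(z) = z^4 -11·z^3 + 52·z^2 -114·z + 72.


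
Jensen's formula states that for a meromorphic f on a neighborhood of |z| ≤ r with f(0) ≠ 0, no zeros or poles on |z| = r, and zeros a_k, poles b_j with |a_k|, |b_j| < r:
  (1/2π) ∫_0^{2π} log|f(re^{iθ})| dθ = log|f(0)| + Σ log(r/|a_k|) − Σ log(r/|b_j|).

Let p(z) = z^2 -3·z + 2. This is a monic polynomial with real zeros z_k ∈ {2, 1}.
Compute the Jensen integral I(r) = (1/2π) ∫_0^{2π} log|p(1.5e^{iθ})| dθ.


Zeros: 1, 2; r = 1.5.
Inside |z| < r: 1. Outside (|z| ≥ r): 2.
p(0) = 2, so log|p(0)| = log(2) = 0.6931.
Apply Jensen: I(r) = log|p(0)| + Σ_k log(r/|z_k|), summed over zeros inside |z| < r.
  log(r/|z_k|) for z_k = 1: log(1.5/1) = 0.4055
  Outside zeros (2) contribute nothing to the Jensen sum.
Sum over inside zeros: 0.4055.
I(r) = log|p(0)| + (inside sum) = 0.6931 + 0.4055 = 1.0986.
Note: since some zeros are outside |z| ≤ r, the simplified n·log(r) form does NOT apply — only the inside zeros contribute.

I(r) ≈ 1.0986.


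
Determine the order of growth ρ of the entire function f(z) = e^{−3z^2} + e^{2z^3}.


Each summand is entire of order 2 and 3 respectively (as in the single-exponential case). The order of a sum is at most the max of the orders, so ρ ≤ 3. For the lower bound: on |z|=r choose arg z so that 2z^3 is real positive; then |e^{2z^3}| = e^{2r^3} while |e^{-3z^2}| ≤ e^{3r^2} = o(e^{2r^3}). So |f| ≥ e^{2r^3}(1 − o(1)) and ρ ≥ 3. Hence ρ = max(2, 3) = 3.
Therefore ρ = 3.

Order ρ = 3.


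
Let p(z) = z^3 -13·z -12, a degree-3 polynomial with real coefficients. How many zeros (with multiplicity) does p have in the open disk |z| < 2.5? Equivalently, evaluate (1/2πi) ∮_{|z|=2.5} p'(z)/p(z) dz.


The zeros of p are: -1, 4, -3.
Their magnitudes are: 1, 4, 3.
Zeros with |z| < R = 2.5: -1.
Count = 1.
By the argument principle, (1/2πi) ∮_{|z|=R} p'(z)/p(z) dz equals exactly this count.

Number of zeros inside |z| < 2.5: 1.


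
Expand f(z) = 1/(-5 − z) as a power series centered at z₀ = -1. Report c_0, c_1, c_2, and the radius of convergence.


Let w = z − z₀, so z = z₀ + w.
Then -5 − z = -5 − (z₀ + w) = (-5 − z₀) − w = -4 − w.
f(z) = 1/(-4 − w) = (1/(-4)) · 1/(1 − w/(-4)) = Σ_{n≥0} w^n / (-4)^(n+1).
So c_n = 1/(-4)^(n+1):
  c_0 = 1/(-4)^1 = -1/4.
  c_1 = 1/(-4)^2 = 1/16.
  c_2 = 1/(-4)^3 = -1/64.
The series is valid for |w/d| < 1, i.e. |z − z₀| < |d|.
Radius of convergence: R = |-5 − z₀| = |-4| = 4 (distance from z₀ to the singularity z = -5).

c_0 = -1/4, c_1 = 1/16, c_2 = -1/64; R = 4.


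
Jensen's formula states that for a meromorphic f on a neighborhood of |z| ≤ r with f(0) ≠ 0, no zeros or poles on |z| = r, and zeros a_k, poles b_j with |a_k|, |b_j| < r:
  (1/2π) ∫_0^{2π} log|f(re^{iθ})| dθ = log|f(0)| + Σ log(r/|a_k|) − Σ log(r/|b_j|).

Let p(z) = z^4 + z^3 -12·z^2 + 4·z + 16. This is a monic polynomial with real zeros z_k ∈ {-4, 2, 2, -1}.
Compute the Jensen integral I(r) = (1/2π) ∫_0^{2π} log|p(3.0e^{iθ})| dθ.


Zeros: -4, -1, 2, 2; r = 3.0.
Inside |z| < r: -1, 2, 2. Outside (|z| ≥ r): -4.
p(0) = 16, so log|p(0)| = log(16) = 2.7726.
Apply Jensen: I(r) = log|p(0)| + Σ_k log(r/|z_k|), summed over zeros inside |z| < r.
  log(r/|z_k|) for z_k = 2: log(3.0/2) = 0.4055
  log(r/|z_k|) for z_k = 2: log(3.0/2) = 0.4055
  log(r/|z_k|) for z_k = -1: log(3.0/1) = 1.0986
  Outside zeros (-4) contribute nothing to the Jensen sum.
Sum over inside zeros: 1.9095.
I(r) = log|p(0)| + (inside sum) = 2.7726 + 1.9095 = 4.6821.
Note: since some zeros are outside |z| ≤ r, the simplified n·log(r) form does NOT apply — only the inside zeros contribute.

I(r) ≈ 4.6821.


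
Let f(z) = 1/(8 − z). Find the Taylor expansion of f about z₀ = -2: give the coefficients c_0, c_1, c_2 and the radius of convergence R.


Let w = z − z₀, so z = z₀ + w.
Then 8 − z = 8 − (z₀ + w) = (8 − z₀) − w = 10 − w.
f(z) = 1/(10 − w) = (1/(10)) · 1/(1 − w/(10)) = Σ_{n≥0} w^n / (10)^(n+1).
So c_n = 1/(10)^(n+1):
  c_0 = 1/(10)^1 = 1/10.
  c_1 = 1/(10)^2 = 1/100.
  c_2 = 1/(10)^3 = 1/1000.
The series is valid for |w/d| < 1, i.e. |z − z₀| < |d|.
Radius of convergence: R = |8 − z₀| = |10| = 10 (distance from z₀ to the singularity z = 8).

c_0 = 1/10, c_1 = 1/100, c_2 = 1/1000; R = 10.


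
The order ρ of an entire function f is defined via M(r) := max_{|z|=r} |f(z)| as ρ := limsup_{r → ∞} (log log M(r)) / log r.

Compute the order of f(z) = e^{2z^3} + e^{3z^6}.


Each summand is entire of order 3 and 6 respectively (as in the single-exponential case). The order of a sum is at most the max of the orders, so ρ ≤ 6. For the lower bound: on |z|=r choose arg z so that 3z^6 is real positive; then |e^{3z^6}| = e^{3r^6} while |e^{2z^3}| ≤ e^{2r^3} = o(e^{3r^6}). So |f| ≥ e^{3r^6}(1 − o(1)) and ρ ≥ 6. Hence ρ = max(3, 6) = 6.
Therefore ρ = 6.

Order ρ = 6.


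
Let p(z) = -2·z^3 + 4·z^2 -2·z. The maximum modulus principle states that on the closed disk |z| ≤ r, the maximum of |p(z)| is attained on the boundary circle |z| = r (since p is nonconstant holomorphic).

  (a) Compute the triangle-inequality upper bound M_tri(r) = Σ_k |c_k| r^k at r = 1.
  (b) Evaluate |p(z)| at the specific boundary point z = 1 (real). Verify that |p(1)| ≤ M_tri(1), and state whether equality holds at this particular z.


Coefficients: c_0 = 0, c_1 = -2, c_2 = 4, c_3 = -2. Radius r = 1.
Part (a). Triangle bound: M_tri(r) = Σ_k |c_k| r^k
  = |0|·1^0 + |-2|·1^1 + |4|·1^2 + |-2|·1^3
  = 0 + 2 + 4 + 2 = 8.
This bounds M(r) := max_{|z|=r} |p(z)| from above; equality holds iff all terms c_k z^k can be made to align in phase at a single z on |z|=r.
Part (b). At z = 1 (real, on the circle |z| = r):
  p(1) = (0)·1^0 + (-2)·1^1 + (4)·1^2 + (-2)·1^3 = 0.
  |p(1)| = 0.
Check: |p(1)| = 0 ≤ 8 = M_tri(1). ✓ Equality does not hold at z = 1 (the coefficients have mixed signs, so the terms do not all align in phase there).

M_tri(1) = 8; |p(1)| = 0; equality at z=1: no.


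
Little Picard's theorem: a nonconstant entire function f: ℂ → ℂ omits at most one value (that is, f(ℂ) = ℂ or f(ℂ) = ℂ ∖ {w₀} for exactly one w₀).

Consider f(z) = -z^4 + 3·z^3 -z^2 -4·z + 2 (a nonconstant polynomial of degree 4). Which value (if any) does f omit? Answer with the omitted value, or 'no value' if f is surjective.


Little Picard bounds the complement of f(ℂ) to at most one point.
For every w ∈ ℂ, the equation p(z) − w = 0 is a nonconstant polynomial in z and hence has at least one root by the fundamental theorem of algebra. So p is surjective onto ℂ, omitting no value.

Omitted value: no value.


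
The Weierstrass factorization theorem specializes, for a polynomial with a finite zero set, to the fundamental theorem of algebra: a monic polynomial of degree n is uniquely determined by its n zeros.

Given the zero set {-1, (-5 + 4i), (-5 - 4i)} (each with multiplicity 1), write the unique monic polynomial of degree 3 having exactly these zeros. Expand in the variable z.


The polynomial is p(z) = ∏_{α ∈ S} (z − α), where S = {-1, (-5 + 4i), (-5 - 4i)}.
Expanding the product yields: p(z) = z^3 + 11·z^2 + 51·z + 41.
Note conjugate pairs combine to real quadratics: (z − (-5+4i))(z − (-5−4i)) = z² + 10z + 41.
The resulting polynomial has degree 3 and real coefficients as required.

p(z) = z^3 + 11·z^2 + 51·z + 41.


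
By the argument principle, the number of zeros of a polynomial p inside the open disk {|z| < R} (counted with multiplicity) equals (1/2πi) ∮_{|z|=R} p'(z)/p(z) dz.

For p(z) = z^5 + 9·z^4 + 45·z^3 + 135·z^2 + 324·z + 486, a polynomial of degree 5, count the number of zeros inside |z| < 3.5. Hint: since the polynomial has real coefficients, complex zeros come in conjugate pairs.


The zeros of p are: (0 + 3i), (0 - 3i), (-3 + 3i), (-3 - 3i), -3.
Their magnitudes are: 3, 3, 4.243, 4.243, 3.
Zeros with |z| < R = 3.5: (0 + 3i), (0 - 3i), -3.
Count = 3.
By the argument principle, (1/2πi) ∮_{|z|=R} p'(z)/p(z) dz equals exactly this count.

Number of zeros inside |z| < 3.5: 3.


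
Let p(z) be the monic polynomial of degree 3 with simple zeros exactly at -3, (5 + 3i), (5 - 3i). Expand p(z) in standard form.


The polynomial is p(z) = ∏_{α ∈ S} (z − α), where S = {-3, (5 + 3i), (5 - 3i)}.
Expanding the product yields: p(z) = z^3 -7·z^2 + 4·z + 102.
Note conjugate pairs combine to real quadratics: (z − (5+3i))(z − (5−3i)) = z² − 10z + 34.
The resulting polynomial has degree 3 and real coefficients as required.

p(z) = z^3 -7·z^2 + 4·z + 102.


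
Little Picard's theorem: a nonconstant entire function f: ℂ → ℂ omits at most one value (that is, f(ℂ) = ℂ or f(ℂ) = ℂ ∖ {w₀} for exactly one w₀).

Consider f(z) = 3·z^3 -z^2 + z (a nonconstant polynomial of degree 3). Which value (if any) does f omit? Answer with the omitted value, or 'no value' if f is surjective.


Little Picard bounds the complement of f(ℂ) to at most one point.
For every w ∈ ℂ, the equation p(z) − w = 0 is a nonconstant polynomial in z and hence has at least one root by the fundamental theorem of algebra. So p is surjective onto ℂ, omitting no value.

Omitted value: no value.


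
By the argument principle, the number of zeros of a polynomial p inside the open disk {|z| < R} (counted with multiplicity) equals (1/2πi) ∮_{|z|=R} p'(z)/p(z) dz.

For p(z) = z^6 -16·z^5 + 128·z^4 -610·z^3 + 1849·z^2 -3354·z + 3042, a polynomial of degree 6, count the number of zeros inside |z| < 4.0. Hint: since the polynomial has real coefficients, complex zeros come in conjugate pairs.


The zeros of p are: (2 + 3i), (2 - 3i), (3 + 2i), (3 - 2i), (3 + 3i), (3 - 3i).
Their magnitudes are: 3.606, 3.606, 3.606, 3.606, 4.243, 4.243.
Zeros with |z| < R = 4.0: (2 + 3i), (2 - 3i), (3 + 2i), (3 - 2i).
Count = 4.
By the argument principle, (1/2πi) ∮_{|z|=R} p'(z)/p(z) dz equals exactly this count.

Number of zeros inside |z| < 4.0: 4.


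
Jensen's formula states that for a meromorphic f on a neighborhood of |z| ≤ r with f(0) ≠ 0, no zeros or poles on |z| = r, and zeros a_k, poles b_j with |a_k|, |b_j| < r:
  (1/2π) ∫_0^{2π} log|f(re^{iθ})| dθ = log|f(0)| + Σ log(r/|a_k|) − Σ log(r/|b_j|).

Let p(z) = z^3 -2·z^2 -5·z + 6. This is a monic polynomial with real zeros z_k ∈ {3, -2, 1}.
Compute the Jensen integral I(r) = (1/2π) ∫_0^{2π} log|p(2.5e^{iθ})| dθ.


Zeros: -2, 1, 3; r = 2.5.
Inside |z| < r: -2, 1. Outside (|z| ≥ r): 3.
p(0) = 6, so log|p(0)| = log(6) = 1.7918.
Apply Jensen: I(r) = log|p(0)| + Σ_k log(r/|z_k|), summed over zeros inside |z| < r.
  log(r/|z_k|) for z_k = -2: log(2.5/2) = 0.2231
  log(r/|z_k|) for z_k = 1: log(2.5/1) = 0.9163
  Outside zeros (3) contribute nothing to the Jensen sum.
Sum over inside zeros: 1.1394.
I(r) = log|p(0)| + (inside sum) = 1.7918 + 1.1394 = 2.9312.
Note: since some zeros are outside |z| ≤ r, the simplified n·log(r) form does NOT apply — only the inside zeros contribute.

I(r) ≈ 2.9312.


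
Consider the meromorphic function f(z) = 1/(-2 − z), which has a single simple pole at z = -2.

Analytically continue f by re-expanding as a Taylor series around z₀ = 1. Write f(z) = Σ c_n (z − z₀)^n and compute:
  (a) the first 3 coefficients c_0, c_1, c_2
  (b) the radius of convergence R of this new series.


Let w = z − z₀, so z = z₀ + w.
Then -2 − z = -2 − (z₀ + w) = (-2 − z₀) − w = -3 − w.
f(z) = 1/(-3 − w) = (1/(-3)) · 1/(1 − w/(-3)) = Σ_{n≥0} w^n / (-3)^(n+1).
So c_n = 1/(-3)^(n+1):
  c_0 = 1/(-3)^1 = -1/3.
  c_1 = 1/(-3)^2 = 1/9.
  c_2 = 1/(-3)^3 = -1/27.
The series is valid for |w/d| < 1, i.e. |z − z₀| < |d|.
Radius of convergence: R = |-2 − z₀| = |-3| = 3 (distance from z₀ to the singularity z = -2).

c_0 = -1/3, c_1 = 1/9, c_2 = -1/27; R = 3.


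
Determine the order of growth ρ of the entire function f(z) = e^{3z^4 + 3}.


|e^{3z^4 + 3}| = e^{Re(3·z^4) + 3} ≤ e^{3|z|^4 + 3} = e^{3r^4 + 3} on |z| = r, so ρ ≤ 4. Choosing z on |z|=r so that 3·z^4 is real positive (always possible by picking arg z appropriately) gives |f(z)| = e^{3r^4 + 3}, matching the bound. The additive constant 3 does not affect log log M(r) ~ 4·log r. Hence ρ = 4.
Therefore ρ = 4.

Order ρ = 4.


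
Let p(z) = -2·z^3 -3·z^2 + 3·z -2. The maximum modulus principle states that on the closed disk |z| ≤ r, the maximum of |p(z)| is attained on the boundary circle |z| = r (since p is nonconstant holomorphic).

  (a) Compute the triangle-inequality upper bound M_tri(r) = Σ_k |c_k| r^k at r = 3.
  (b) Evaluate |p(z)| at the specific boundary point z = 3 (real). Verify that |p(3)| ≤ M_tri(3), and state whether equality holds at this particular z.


Coefficients: c_0 = -2, c_1 = 3, c_2 = -3, c_3 = -2. Radius r = 3.
Part (a). Triangle bound: M_tri(r) = Σ_k |c_k| r^k
  = |-2|·3^0 + |3|·3^1 + |-3|·3^2 + |-2|·3^3
  = 2 + 9 + 27 + 54 = 92.
This bounds M(r) := max_{|z|=r} |p(z)| from above; equality holds iff all terms c_k z^k can be made to align in phase at a single z on |z|=r.
Part (b). At z = 3 (real, on the circle |z| = r):
  p(3) = (-2)·3^0 + (3)·3^1 + (-3)·3^2 + (-2)·3^3 = -74.
  |p(3)| = 74.
Check: |p(3)| = 74 ≤ 92 = M_tri(3). ✓ Equality does not hold at z = 3 (the coefficients have mixed signs, so the terms do not all align in phase there).

M_tri(3) = 92; |p(3)| = 74; equality at z=3: no.


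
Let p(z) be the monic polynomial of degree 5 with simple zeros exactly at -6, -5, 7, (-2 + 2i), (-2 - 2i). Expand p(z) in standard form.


The polynomial is p(z) = ∏_{α ∈ S} (z − α), where S = {-6, -5, 7, (-2 + 2i), (-2 - 2i)}.
Expanding the product yields: p(z) = z^5 + 8·z^4 -23·z^3 -366·z^2 -1216·z -1680.
Note conjugate pairs combine to real quadratics: (z − (-2+2i))(z − (-2−2i)) = z² + 4z + 8.
The resulting polynomial has degree 5 and real coefficients as required.

p(z) = z^5 + 8·z^4 -23·z^3 -366·z^2 -1216·z -1680.


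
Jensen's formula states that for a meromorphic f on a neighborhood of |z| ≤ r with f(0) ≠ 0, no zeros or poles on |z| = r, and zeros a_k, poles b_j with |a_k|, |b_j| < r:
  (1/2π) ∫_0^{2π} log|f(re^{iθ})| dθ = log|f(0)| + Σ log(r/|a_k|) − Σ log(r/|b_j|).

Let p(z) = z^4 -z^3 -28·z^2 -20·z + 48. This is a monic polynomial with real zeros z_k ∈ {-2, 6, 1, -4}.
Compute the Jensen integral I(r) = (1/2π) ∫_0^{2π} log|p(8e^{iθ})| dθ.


Zeros: -4, -2, 1, 6; r = 8.
Inside |z| < r: -4, -2, 1, 6. Outside (|z| ≥ r): ∅.
p(0) = 48, so log|p(0)| = log(48) = 3.8712.
Apply Jensen: I(r) = log|p(0)| + Σ_k log(r/|z_k|), summed over zeros inside |z| < r.
  log(r/|z_k|) for z_k = -2: log(8/2) = 1.3863
  log(r/|z_k|) for z_k = 6: log(8/6) = 0.2877
  log(r/|z_k|) for z_k = 1: log(8/1) = 2.0794
  log(r/|z_k|) for z_k = -4: log(8/4) = 0.6931
Sum over inside zeros: 4.4466.
I(r) = log|p(0)| + (inside sum) = 3.8712 + 4.4466 = 8.3178.
Closed form (all zeros inside, monic): I(r) = n·log(r) = 4·log(8) = 8.3178. ✓

I(r) ≈ 8.3178.


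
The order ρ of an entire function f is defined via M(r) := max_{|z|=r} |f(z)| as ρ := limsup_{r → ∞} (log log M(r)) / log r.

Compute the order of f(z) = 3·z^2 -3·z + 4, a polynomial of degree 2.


|f(z)| ≤ Σ|c_k|·r^k = O(r^2) as r → ∞. Polynomial growth is O(e^{r^ε}) for every ε > 0 (since r^2/e^{r^ε} → 0), so ρ ≤ ε for all ε > 0, i.e. ρ = 0. Every nonconstant polynomial has order 0.
Therefore ρ = 0.

Order ρ = 0.


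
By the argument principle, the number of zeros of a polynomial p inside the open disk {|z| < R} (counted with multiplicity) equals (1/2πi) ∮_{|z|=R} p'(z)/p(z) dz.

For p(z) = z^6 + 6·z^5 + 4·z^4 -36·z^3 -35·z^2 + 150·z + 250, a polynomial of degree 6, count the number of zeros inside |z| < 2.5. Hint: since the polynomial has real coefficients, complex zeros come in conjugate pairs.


The zeros of p are: (-3 + 1i), (-3 - 1i), (2 + 1i), (2 - 1i), (-2 + 1i), (-2 - 1i).
Their magnitudes are: 3.162, 3.162, 2.236, 2.236, 2.236, 2.236.
Zeros with |z| < R = 2.5: (2 + 1i), (2 - 1i), (-2 + 1i), (-2 - 1i).
Count = 4.
By the argument principle, (1/2πi) ∮_{|z|=R} p'(z)/p(z) dz equals exactly this count.

Number of zeros inside |z| < 2.5: 4.


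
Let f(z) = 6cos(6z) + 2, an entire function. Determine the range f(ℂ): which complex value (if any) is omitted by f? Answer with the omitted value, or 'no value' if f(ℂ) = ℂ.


Little Picard bounds the complement of f(ℂ) to at most one point.
cos is entire and surjective onto ℂ: for every w ∈ ℂ, cos(ζ) = w has a solution ζ ∈ ℂ (e.g., via the complex inverse arccos). With ζ = 6z this gives z = ζ/(6). Then 6·cos(6z) takes every value in 6·ℂ = ℂ, and adding 2 is a bijection of ℂ. So f is surjective and omits no value. (Note: only on the real line is cos bounded by [−1, 1].)

Omitted value: no value.


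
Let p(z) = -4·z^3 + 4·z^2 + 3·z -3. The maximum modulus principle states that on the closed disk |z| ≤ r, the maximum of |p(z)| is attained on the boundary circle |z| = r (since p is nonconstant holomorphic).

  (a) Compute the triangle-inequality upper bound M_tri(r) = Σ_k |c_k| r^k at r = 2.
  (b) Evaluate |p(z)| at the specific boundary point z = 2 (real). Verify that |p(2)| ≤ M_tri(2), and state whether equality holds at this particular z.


Coefficients: c_0 = -3, c_1 = 3, c_2 = 4, c_3 = -4. Radius r = 2.
Part (a). Triangle bound: M_tri(r) = Σ_k |c_k| r^k
  = |-3|·2^0 + |3|·2^1 + |4|·2^2 + |-4|·2^3
  = 3 + 6 + 16 + 32 = 57.
This bounds M(r) := max_{|z|=r} |p(z)| from above; equality holds iff all terms c_k z^k can be made to align in phase at a single z on |z|=r.
Part (b). At z = 2 (real, on the circle |z| = r):
  p(2) = (-3)·2^0 + (3)·2^1 + (4)·2^2 + (-4)·2^3 = -13.
  |p(2)| = 13.
Check: |p(2)| = 13 ≤ 57 = M_tri(2). ✓ Equality does not hold at z = 2 (the coefficients have mixed signs, so the terms do not all align in phase there).

M_tri(2) = 57; |p(2)| = 13; equality at z=2: no.


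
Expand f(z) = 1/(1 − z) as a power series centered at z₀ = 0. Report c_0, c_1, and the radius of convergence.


Let w = z − z₀, so z = z₀ + w.
Then 1 − z = 1 − (z₀ + w) = (1 − z₀) − w = 1 − w.
f(z) = 1/(1 − w) = (1/(1)) · 1/(1 − w/(1)) = Σ_{n≥0} w^n / (1)^(n+1).
So c_n = 1/(1)^(n+1):
  c_0 = 1/(1)^1 = 1.
  c_1 = 1/(1)^2 = 1.
The series is valid for |w/d| < 1, i.e. |z − z₀| < |d|.
Radius of convergence: R = |1 − z₀| = |1| = 1 (distance from z₀ to the singularity z = 1).

c_0 = 1, c_1 = 1; R = 1.


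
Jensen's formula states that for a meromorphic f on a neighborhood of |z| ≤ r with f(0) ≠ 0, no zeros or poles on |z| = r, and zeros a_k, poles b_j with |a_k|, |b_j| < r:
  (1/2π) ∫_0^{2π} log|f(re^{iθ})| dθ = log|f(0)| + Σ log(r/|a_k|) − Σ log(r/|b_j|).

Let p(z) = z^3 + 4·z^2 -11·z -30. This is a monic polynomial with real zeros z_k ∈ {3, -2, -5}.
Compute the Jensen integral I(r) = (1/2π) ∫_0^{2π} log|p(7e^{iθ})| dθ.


Zeros: -5, -2, 3; r = 7.
Inside |z| < r: -5, -2, 3. Outside (|z| ≥ r): ∅.
p(0) = -30, so log|p(0)| = log(30) = 3.4012.
Apply Jensen: I(r) = log|p(0)| + Σ_k log(r/|z_k|), summed over zeros inside |z| < r.
  log(r/|z_k|) for z_k = 3: log(7/3) = 0.8473
  log(r/|z_k|) for z_k = -2: log(7/2) = 1.2528
  log(r/|z_k|) for z_k = -5: log(7/5) = 0.3365
Sum over inside zeros: 2.4365.
I(r) = log|p(0)| + (inside sum) = 3.4012 + 2.4365 = 5.8377.
Closed form (all zeros inside, monic): I(r) = n·log(r) = 3·log(7) = 5.8377. ✓

I(r) ≈ 5.8377.


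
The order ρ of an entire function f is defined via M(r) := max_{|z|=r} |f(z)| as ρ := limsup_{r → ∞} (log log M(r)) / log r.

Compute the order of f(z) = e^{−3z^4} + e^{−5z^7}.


Each summand is entire of order 4 and 7 respectively (as in the single-exponential case). The order of a sum is at most the max of the orders, so ρ ≤ 7. For the lower bound: on |z|=r choose arg z so that -5z^7 is real positive; then |e^{-5z^7}| = e^{5r^7} while |e^{-3z^4}| ≤ e^{3r^4} = o(e^{5r^7}). So |f| ≥ e^{5r^7}(1 − o(1)) and ρ ≥ 7. Hence ρ = max(4, 7) = 7.
Therefore ρ = 7.

Order ρ = 7.


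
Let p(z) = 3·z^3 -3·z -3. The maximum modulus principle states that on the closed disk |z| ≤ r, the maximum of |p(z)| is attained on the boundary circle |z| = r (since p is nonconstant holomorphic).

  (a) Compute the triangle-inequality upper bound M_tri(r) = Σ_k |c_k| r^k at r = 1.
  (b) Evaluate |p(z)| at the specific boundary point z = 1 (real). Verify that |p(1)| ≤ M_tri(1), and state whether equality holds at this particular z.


Coefficients: c_0 = -3, c_1 = -3, c_2 = 0, c_3 = 3. Radius r = 1.
Part (a). Triangle bound: M_tri(r) = Σ_k |c_k| r^k
  = |-3|·1^0 + |-3|·1^1 + |0|·1^2 + |3|·1^3
  = 3 + 3 + 0 + 3 = 9.
This bounds M(r) := max_{|z|=r} |p(z)| from above; equality holds iff all terms c_k z^k can be made to align in phase at a single z on |z|=r.
Part (b). At z = 1 (real, on the circle |z| = r):
  p(1) = (-3)·1^0 + (-3)·1^1 + (0)·1^2 + (3)·1^3 = -3.
  |p(1)| = 3.
Check: |p(1)| = 3 ≤ 9 = M_tri(1). ✓ Equality does not hold at z = 1 (the coefficients have mixed signs, so the terms do not all align in phase there).

M_tri(1) = 9; |p(1)| = 3; equality at z=1: no.


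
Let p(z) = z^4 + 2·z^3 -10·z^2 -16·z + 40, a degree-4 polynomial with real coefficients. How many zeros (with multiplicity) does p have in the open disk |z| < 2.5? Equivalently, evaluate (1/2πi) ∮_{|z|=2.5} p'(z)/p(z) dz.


The zeros of p are: 2, (-3 + 1i), (-3 - 1i), 2.
Their magnitudes are: 2, 3.162, 3.162, 2.
Zeros with |z| < R = 2.5: 2, 2.
Count = 2.
By the argument principle, (1/2πi) ∮_{|z|=R} p'(z)/p(z) dz equals exactly this count.

Number of zeros inside |z| < 2.5: 2.


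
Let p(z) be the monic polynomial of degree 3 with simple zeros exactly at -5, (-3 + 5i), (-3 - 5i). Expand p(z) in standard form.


The polynomial is p(z) = ∏_{α ∈ S} (z − α), where S = {-5, (-3 + 5i), (-3 - 5i)}.
Expanding the product yields: p(z) = z^3 + 11·z^2 + 64·z + 170.
Note conjugate pairs combine to real quadratics: (z − (-3+5i))(z − (-3−5i)) = z² + 6z + 34.
The resulting polynomial has degree 3 and real coefficients as required.

p(z) = z^3 + 11·z^2 + 64·z + 170.
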